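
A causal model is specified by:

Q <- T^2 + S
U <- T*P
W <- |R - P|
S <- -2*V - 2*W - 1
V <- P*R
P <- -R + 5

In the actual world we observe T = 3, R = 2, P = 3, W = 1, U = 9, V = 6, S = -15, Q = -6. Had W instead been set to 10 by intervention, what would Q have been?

-24

do(W=10) replaces the equation W <- |R - P| with the constant W = 10.
P = -R + 5  [with R=2]  = 3
V = P*R  [with P=3, R=2]  = 6
S = -2*V - 2*W - 1  [with V=6, W=10]  = -33
Q = T^2 + S  [with T=3, S=-33]  = -24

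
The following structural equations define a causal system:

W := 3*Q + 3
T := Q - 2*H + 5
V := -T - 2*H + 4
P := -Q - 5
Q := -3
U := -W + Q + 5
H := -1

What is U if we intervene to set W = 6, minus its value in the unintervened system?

-12

The intervention breaks the incoming arrows to W: W := 3*Q + 3 no longer applies, and W = 6.
U = -W + Q + 5  [with W=6, Q=-3]  = -4
Without intervention: W = 3*Q + 3  [with Q=-3]  = -6; U = -W + Q + 5  [with W=-6, Q=-3]  = 8.
Change = -4 − 8 = -12.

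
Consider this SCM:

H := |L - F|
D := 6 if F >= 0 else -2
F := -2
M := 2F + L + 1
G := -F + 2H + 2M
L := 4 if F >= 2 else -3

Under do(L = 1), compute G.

do(L=1) replaces the equation L := 4 if F >= 2 else -3 with the constant L = 1.
M = 2F + L + 1  [with F=-2, L=1]  = -2
H = |L - F|  [with L=1, F=-2]  = 3
G = -F + 2H + 2M  [with F=-2, H=3, M=-2]  = 4

4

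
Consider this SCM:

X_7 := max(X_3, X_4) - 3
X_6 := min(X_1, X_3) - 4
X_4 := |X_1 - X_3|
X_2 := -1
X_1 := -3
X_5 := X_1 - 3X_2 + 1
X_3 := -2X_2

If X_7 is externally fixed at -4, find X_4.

Under do(X_7=-4), the mechanism X_7 := max(X_3, X_4) - 3 is discarded; X_7 is fixed at -4.
Since X_4 is not a descendant of the intervened variable, it is unaffected.
X_3 = -2X_2  [with X_2=-1]  = 2
X_4 = |X_1 - X_3|  [with X_1=-3, X_3=2]  = 5

5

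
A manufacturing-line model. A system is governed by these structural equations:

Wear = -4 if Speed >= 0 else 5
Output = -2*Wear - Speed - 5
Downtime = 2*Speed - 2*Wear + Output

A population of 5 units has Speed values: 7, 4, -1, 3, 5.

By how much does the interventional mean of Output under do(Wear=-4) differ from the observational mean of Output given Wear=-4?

1.15

The intervention sets Wear=-4 in all 5 units regardless of Speed. Recomputing Output per unit gives -4, -1, 4, 0, -2; average -0.6.
Conditioning on Wear=-4 selects the 4 unit(s) with Speed ∈ {7, 4, 3, 5}. Their Output values: -4, -1, 0, -2. Mean = -1.75.
Difference = -0.6 − (-1.75) = 1.15.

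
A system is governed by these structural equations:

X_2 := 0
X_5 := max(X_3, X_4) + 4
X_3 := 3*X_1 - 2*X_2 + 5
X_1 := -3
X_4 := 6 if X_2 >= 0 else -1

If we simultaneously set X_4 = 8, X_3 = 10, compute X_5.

14

The joint intervention fixes X_4 = 8, X_3 = 10, removing each variable's own equation.
X_5 = max(X_3, X_4) + 4  [with X_3=10, X_4=8]  = 14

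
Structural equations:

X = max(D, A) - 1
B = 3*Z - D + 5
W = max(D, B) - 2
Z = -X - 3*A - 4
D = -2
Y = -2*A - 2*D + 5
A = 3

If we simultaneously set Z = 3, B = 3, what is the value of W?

1

Under do(Z = 3, B = 3), each intervened variable's structural equation is replaced by its fixed value.
W = max(D, B) - 2  [with D=-2, B=3]  = 1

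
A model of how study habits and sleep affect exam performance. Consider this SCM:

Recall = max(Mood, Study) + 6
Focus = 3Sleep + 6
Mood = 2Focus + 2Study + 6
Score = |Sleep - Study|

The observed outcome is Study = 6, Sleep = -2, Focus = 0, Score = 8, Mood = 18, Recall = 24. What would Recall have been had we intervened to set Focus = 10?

44

The intervention breaks the incoming arrows to Focus: Focus = 3Sleep + 6 no longer applies, and Focus = 10.
Mood = 2Focus + 2Study + 6  [with Focus=10, Study=6]  = 38
Recall = max(Mood, Study) + 6  [with Mood=38, Study=6]  = 44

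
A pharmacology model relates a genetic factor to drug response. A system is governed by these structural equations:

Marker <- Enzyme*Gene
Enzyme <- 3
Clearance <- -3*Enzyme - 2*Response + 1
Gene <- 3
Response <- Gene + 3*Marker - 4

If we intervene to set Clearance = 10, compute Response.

The intervention breaks the incoming arrows to Clearance: Clearance <- -3*Enzyme - 2*Response + 1 no longer applies, and Clearance = 10.
Since Response is not a descendant of the intervened variable, it is unaffected.
Marker = Enzyme*Gene  [with Enzyme=3, Gene=3]  = 9
Response = Gene + 3*Marker - 4  [with Gene=3, Marker=9]  = 26

26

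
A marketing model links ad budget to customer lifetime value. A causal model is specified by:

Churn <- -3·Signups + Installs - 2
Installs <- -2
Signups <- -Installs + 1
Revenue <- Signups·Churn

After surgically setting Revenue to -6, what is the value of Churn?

-13

Under do(Revenue=-6), the mechanism Revenue <- Signups·Churn is discarded; Revenue is fixed at -6.
Since Churn is not a descendant of the intervened variable, it is unaffected.
Signups = -Installs + 1  [with Installs=-2]  = 3
Churn = -3·Signups + Installs - 2  [with Signups=3, Installs=-2]  = -13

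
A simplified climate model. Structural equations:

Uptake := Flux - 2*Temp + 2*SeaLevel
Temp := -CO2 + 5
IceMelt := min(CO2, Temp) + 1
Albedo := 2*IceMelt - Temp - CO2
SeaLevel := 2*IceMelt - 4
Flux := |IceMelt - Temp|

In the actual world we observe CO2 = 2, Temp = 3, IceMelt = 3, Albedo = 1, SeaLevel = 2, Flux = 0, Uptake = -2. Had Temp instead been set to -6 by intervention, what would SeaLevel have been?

-14

do(Temp=-6) replaces the equation Temp := -CO2 + 5 with the constant Temp = -6.
IceMelt = min(CO2, Temp) + 1  [with CO2=2, Temp=-6]  = -5
SeaLevel = 2*IceMelt - 4  [with IceMelt=-5]  = -14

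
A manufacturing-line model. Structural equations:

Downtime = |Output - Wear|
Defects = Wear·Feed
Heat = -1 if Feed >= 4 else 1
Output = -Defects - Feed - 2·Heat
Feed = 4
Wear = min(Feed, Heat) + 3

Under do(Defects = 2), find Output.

-4

Intervening sets Defects = 2 and removes its equation (Defects = Wear·Feed).
Heat = -1 if Feed >= 4 else 1  [with Feed=4]  = -1
Output = -Defects - Feed - 2·Heat  [with Defects=2, Feed=4, Heat=-1]  = -4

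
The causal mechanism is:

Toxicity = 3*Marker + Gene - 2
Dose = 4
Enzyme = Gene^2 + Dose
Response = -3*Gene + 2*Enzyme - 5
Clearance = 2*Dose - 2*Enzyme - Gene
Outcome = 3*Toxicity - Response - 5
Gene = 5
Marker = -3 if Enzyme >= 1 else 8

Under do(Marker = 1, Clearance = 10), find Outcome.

-25

Setting Marker = 1, Clearance = 10 by intervention discards those variables' equations.
Enzyme = Gene^2 + Dose  [with Gene=5, Dose=4]  = 29
Response = -3*Gene + 2*Enzyme - 5  [with Gene=5, Enzyme=29]  = 38
Toxicity = 3*Marker + Gene - 2  [with Marker=1, Gene=5]  = 6
Outcome = 3*Toxicity - Response - 5  [with Toxicity=6, Response=38]  = -25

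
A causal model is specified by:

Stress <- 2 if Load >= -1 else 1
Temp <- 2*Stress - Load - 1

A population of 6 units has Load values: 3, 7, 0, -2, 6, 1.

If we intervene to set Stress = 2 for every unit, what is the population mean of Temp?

do(Stress=2) breaks Stress's dependence on Load. With Stress=2 fixed, Temp across the units is 0, -4, 3, 5, -3, 2, mean 0.5.

0.5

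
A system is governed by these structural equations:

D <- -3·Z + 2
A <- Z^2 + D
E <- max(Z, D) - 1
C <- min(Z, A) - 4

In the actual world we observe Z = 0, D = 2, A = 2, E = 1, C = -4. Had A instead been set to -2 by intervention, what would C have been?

do(A=-2) replaces the equation A <- Z^2 + D with the constant A = -2.
C = min(Z, A) - 4  [with Z=0, A=-2]  = -6

-6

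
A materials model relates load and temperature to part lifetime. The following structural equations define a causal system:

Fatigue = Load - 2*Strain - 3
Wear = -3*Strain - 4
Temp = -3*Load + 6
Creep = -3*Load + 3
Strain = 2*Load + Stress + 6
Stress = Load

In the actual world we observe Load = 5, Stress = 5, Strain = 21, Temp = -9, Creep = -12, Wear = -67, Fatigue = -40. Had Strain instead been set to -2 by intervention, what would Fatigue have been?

6

The intervention breaks the incoming arrows to Strain: Strain = 2*Load + Stress + 6 no longer applies, and Strain = -2.
Fatigue = Load - 2*Strain - 3  [with Load=5, Strain=-2]  = 6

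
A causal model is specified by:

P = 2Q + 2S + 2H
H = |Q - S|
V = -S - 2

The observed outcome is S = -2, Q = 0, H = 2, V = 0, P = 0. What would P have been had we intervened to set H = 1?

-2

do(H=1) replaces the equation H = |Q - S| with the constant H = 1.
P = 2Q + 2S + 2H  [with Q=0, S=-2, H=1]  = -2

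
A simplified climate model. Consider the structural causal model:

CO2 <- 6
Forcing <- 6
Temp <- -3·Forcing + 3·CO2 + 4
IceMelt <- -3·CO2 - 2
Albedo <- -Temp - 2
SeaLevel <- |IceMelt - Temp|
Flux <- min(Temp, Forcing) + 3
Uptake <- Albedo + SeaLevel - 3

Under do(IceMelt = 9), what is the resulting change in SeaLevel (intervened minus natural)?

-19

Under do(IceMelt=9), the mechanism IceMelt <- -3·CO2 - 2 is discarded; IceMelt is fixed at 9.
Temp = -3·Forcing + 3·CO2 + 4  [with Forcing=6, CO2=6]  = 4
SeaLevel = |IceMelt - Temp|  [with IceMelt=9, Temp=4]  = 5
Without intervention: Temp = -3·Forcing + 3·CO2 + 4  [with Forcing=6, CO2=6]  = 4; IceMelt = -3·CO2 - 2  [with CO2=6]  = -20; SeaLevel = |IceMelt - Temp|  [with IceMelt=-20, Temp=4]  = 24.
Change = 5 − 24 = -19.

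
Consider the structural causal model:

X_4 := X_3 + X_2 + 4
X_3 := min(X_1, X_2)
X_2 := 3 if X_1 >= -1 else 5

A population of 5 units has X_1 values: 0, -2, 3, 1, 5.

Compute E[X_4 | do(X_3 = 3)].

do(X_3=3) breaks X_3's dependence on X_1. With X_3=3 fixed, X_4 across the units is 10, 12, 10, 10, 10, mean 10.4.

10.4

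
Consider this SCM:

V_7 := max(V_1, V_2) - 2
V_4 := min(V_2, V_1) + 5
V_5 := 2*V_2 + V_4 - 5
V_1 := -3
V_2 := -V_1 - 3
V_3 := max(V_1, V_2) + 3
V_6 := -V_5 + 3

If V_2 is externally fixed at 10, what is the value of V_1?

Under do(V_2=10), the mechanism V_2 := -V_1 - 3 is discarded; V_2 is fixed at 10.
V_1 is not downstream of the intervention, so its value is determined by the original equations.

-3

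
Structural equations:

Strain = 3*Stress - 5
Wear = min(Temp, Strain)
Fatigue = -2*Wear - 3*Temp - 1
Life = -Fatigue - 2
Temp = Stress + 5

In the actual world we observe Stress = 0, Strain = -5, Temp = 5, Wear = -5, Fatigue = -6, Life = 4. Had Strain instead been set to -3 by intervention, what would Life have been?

8

Under do(Strain=-3), the mechanism Strain = 3*Stress - 5 is discarded; Strain is fixed at -3.
Temp = Stress + 5  [with Stress=0]  = 5
Wear = min(Temp, Strain)  [with Temp=5, Strain=-3]  = -3
Fatigue = -2*Wear - 3*Temp - 1  [with Wear=-3, Temp=5]  = -10
Life = -Fatigue - 2  [with Fatigue=-10]  = 8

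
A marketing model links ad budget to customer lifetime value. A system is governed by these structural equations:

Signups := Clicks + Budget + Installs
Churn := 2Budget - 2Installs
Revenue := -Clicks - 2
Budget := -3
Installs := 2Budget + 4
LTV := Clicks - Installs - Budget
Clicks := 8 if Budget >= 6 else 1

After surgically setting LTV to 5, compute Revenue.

Intervening sets LTV = 5 and removes its equation (LTV := Clicks - Installs - Budget).
Since Revenue is not a descendant of the intervened variable, it is unaffected.
Clicks = 8 if Budget >= 6 else 1  [with Budget=-3]  = 1
Revenue = -Clicks - 2  [with Clicks=1]  = -3

-3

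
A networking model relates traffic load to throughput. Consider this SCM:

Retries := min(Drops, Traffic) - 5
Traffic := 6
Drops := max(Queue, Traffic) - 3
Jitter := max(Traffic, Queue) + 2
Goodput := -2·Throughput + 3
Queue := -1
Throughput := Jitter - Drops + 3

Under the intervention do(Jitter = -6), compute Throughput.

The intervention breaks the incoming arrows to Jitter: Jitter := max(Traffic, Queue) + 2 no longer applies, and Jitter = -6.
Drops = max(Queue, Traffic) - 3  [with Queue=-1, Traffic=6]  = 3
Throughput = Jitter - Drops + 3  [with Jitter=-6, Drops=3]  = -6

-6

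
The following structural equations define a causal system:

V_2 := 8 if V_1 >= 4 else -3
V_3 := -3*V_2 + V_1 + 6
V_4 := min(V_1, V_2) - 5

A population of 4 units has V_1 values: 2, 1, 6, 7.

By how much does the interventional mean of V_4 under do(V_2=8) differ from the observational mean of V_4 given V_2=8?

-2.5

The intervention sets V_2=8 in all 4 units regardless of V_1. Recomputing V_4 per unit gives -3, -4, 1, 2; average -1.
E[V_4|V_2=8] averages over only the 2 units with V_2=8 (V_1 = 6, 7): V_4 = 1, 2, mean 1.5.
Difference = -1 − 1.5 = -2.5.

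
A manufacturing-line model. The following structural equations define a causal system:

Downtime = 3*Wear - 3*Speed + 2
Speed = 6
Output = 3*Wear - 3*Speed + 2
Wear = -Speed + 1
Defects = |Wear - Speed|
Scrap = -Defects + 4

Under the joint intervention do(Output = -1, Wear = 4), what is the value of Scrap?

2

Setting Output = -1, Wear = 4 by intervention discards those variables' equations.
Defects = |Wear - Speed|  [with Wear=4, Speed=6]  = 2
Scrap = -Defects + 4  [with Defects=2]  = 2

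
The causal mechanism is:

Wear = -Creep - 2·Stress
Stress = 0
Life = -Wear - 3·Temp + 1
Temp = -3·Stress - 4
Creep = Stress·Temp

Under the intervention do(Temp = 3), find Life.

-8

do(Temp=3) replaces the equation Temp = -3·Stress - 4 with the constant Temp = 3.
Creep = Stress·Temp  [with Stress=0, Temp=3]  = 0
Wear = -Creep - 2·Stress  [with Creep=0, Stress=0]  = 0
Life = -Wear - 3·Temp + 1  [with Wear=0, Temp=3]  = -8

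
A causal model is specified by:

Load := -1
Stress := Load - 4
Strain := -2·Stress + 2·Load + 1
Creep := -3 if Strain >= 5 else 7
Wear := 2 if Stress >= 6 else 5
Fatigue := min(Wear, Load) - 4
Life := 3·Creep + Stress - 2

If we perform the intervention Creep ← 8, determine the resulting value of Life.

The intervention breaks the incoming arrows to Creep: Creep := -3 if Strain >= 5 else 7 no longer applies, and Creep = 8.
Stress = Load - 4  [with Load=-1]  = -5
Life = 3·Creep + Stress - 2  [with Creep=8, Stress=-5]  = 17

17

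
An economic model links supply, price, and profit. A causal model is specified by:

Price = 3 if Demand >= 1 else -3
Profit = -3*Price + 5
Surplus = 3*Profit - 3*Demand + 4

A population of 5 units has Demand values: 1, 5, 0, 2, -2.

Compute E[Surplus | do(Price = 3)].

do(Price=3) breaks Price's dependence on Demand. With Price=3 fixed, Surplus across the units is -11, -23, -8, -14, -2, mean -11.6.

-11.6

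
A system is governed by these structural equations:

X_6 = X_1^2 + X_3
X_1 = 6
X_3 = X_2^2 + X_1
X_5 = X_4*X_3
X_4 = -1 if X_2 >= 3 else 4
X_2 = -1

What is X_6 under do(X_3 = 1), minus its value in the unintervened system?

-6

The intervention breaks the incoming arrows to X_3: X_3 = X_2^2 + X_1 no longer applies, and X_3 = 1.
X_6 = X_1^2 + X_3  [with X_1=6, X_3=1]  = 37
Without intervention: X_3 = X_2^2 + X_1  [with X_2=-1, X_1=6]  = 7; X_6 = X_1^2 + X_3  [with X_1=6, X_3=7]  = 43.
Change = 37 − 43 = -6.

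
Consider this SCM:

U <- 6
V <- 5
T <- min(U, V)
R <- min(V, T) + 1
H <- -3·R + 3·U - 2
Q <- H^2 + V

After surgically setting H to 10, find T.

5

do(H=10) replaces the equation H <- -3·R + 3·U - 2 with the constant H = 10.
T is not downstream of the intervention, so its value is determined by the original equations.
T = min(U, V)  [with U=6, V=5]  = 5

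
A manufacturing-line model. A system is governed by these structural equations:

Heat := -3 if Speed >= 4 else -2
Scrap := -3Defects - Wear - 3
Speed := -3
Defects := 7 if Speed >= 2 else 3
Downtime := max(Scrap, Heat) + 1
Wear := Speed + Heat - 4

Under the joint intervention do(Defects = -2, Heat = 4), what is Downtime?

The joint intervention fixes Defects = -2, Heat = 4, removing each variable's own equation.
Wear = Speed + Heat - 4  [with Speed=-3, Heat=4]  = -3
Scrap = -3Defects - Wear - 3  [with Defects=-2, Wear=-3]  = 6
Downtime = max(Scrap, Heat) + 1  [with Scrap=6, Heat=4]  = 7

7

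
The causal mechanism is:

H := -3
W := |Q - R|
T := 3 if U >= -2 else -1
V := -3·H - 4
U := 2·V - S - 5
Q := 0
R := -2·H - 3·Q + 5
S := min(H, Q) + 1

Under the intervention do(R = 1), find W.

Intervening sets R = 1 and removes its equation (R := -2·H - 3·Q + 5).
W = |Q - R|  [with Q=0, R=1]  = 1

1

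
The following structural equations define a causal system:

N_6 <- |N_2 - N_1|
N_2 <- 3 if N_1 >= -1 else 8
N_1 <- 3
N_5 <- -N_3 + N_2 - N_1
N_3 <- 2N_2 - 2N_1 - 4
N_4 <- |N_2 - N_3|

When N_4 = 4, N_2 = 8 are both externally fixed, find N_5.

The joint intervention fixes N_4 = 4, N_2 = 8, removing each variable's own equation.
N_3 = 2N_2 - 2N_1 - 4  [with N_2=8, N_1=3]  = 6
N_5 = -N_3 + N_2 - N_1  [with N_3=6, N_2=8, N_1=3]  = -1

-1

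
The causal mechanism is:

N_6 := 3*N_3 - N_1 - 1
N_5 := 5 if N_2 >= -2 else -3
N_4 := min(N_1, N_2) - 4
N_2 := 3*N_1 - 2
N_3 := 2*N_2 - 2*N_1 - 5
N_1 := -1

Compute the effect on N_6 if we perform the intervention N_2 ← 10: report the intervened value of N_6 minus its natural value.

90

Under do(N_2=10), the mechanism N_2 := 3*N_1 - 2 is discarded; N_2 is fixed at 10.
N_3 = 2*N_2 - 2*N_1 - 5  [with N_2=10, N_1=-1]  = 17
N_6 = 3*N_3 - N_1 - 1  [with N_3=17, N_1=-1]  = 51
Without intervention: N_2 = 3*N_1 - 2  [with N_1=-1]  = -5; N_3 = 2*N_2 - 2*N_1 - 5  [with N_2=-5, N_1=-1]  = -13; N_6 = 3*N_3 - N_1 - 1  [with N_3=-13, N_1=-1]  = -39.
Change = 51 − (-39) = 90.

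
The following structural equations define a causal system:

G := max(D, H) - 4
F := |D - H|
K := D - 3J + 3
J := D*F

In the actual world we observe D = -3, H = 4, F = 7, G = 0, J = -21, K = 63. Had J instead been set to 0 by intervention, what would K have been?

The intervention breaks the incoming arrows to J: J := D*F no longer applies, and J = 0.
K = D - 3J + 3  [with D=-3, J=0]  = 0

0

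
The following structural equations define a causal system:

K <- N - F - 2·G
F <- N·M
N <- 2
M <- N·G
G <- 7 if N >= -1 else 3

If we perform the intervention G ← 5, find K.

-28

do(G=5) replaces the equation G <- 7 if N >= -1 else 3 with the constant G = 5.
M = N·G  [with N=2, G=5]  = 10
F = N·M  [with N=2, M=10]  = 20
K = N - F - 2·G  [with N=2, F=20, G=5]  = -28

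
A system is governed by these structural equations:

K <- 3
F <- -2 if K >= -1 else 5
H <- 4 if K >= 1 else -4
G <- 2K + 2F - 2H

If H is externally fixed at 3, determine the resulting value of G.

-4

The intervention breaks the incoming arrows to H: H <- 4 if K >= 1 else -4 no longer applies, and H = 3.
F = -2 if K >= -1 else 5  [with K=3]  = -2
G = 2K + 2F - 2H  [with K=3, F=-2, H=3]  = -4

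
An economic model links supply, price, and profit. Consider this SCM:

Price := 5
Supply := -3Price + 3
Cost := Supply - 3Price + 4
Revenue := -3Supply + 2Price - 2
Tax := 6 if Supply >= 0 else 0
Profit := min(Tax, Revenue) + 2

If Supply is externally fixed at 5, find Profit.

-5

Under do(Supply=5), the mechanism Supply := -3Price + 3 is discarded; Supply is fixed at 5.
Revenue = -3Supply + 2Price - 2  [with Supply=5, Price=5]  = -7
Tax = 6 if Supply >= 0 else 0  [with Supply=5]  = 6
Profit = min(Tax, Revenue) + 2  [with Tax=6, Revenue=-7]  = -5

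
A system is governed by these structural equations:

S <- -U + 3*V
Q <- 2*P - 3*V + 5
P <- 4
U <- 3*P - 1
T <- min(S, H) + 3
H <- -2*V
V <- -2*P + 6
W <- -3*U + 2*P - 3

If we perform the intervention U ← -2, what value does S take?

-4

The intervention breaks the incoming arrows to U: U <- 3*P - 1 no longer applies, and U = -2.
V = -2*P + 6  [with P=4]  = -2
S = -U + 3*V  [with U=-2, V=-2]  = -4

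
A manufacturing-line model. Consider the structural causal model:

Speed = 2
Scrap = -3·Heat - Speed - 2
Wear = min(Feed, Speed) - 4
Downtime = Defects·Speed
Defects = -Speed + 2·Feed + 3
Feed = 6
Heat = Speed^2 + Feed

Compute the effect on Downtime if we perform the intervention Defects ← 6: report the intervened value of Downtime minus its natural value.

-14

Under do(Defects=6), the mechanism Defects = -Speed + 2·Feed + 3 is discarded; Defects is fixed at 6.
Downtime = Defects·Speed  [with Defects=6, Speed=2]  = 12
Without intervention: Defects = -Speed + 2·Feed + 3  [with Speed=2, Feed=6]  = 13; Downtime = Defects·Speed  [with Defects=13, Speed=2]  = 26.
Change = 12 − 26 = -14.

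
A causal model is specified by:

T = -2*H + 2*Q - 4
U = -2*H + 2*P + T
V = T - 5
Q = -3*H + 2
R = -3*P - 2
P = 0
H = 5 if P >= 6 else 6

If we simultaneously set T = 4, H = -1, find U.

6

The joint intervention fixes T = 4, H = -1, removing each variable's own equation.
U = -2*H + 2*P + T  [with H=-1, P=0, T=4]  = 6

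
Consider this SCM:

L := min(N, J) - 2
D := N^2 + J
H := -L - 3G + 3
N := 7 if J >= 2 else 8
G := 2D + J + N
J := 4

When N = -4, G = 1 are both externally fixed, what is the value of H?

6

The joint intervention fixes N = -4, G = 1, removing each variable's own equation.
L = min(N, J) - 2  [with N=-4, J=4]  = -6
H = -L - 3G + 3  [with L=-6, G=1]  = 6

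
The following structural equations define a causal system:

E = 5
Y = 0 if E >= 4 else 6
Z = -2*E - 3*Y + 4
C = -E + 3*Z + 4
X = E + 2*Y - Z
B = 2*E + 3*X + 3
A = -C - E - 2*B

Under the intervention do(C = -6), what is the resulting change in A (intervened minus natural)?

-13

The intervention breaks the incoming arrows to C: C = -E + 3*Z + 4 no longer applies, and C = -6.
Y = 0 if E >= 4 else 6  [with E=5]  = 0
Z = -2*E - 3*Y + 4  [with E=5, Y=0]  = -6
X = E + 2*Y - Z  [with E=5, Y=0, Z=-6]  = 11
B = 2*E + 3*X + 3  [with E=5, X=11]  = 46
A = -C - E - 2*B  [with C=-6, E=5, B=46]  = -91
Without intervention: Y = 0 if E >= 4 else 6  [with E=5]  = 0; Z = -2*E - 3*Y + 4  [with E=5, Y=0]  = -6; C = -E + 3*Z + 4  [with E=5, Z=-6]  = -19; X = E + 2*Y - Z  [with E=5, Y=0, Z=-6]  = 11; B = 2*E + 3*X + 3  [with E=5, X=11]  = 46; A = -C - E - 2*B  [with C=-19, E=5, B=46]  = -78.
Change = -91 − (-78) = -13.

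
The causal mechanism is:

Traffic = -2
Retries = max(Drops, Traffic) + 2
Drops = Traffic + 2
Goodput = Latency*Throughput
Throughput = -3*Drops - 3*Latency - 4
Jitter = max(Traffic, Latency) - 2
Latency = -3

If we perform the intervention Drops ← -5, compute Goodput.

-60

The intervention breaks the incoming arrows to Drops: Drops = Traffic + 2 no longer applies, and Drops = -5.
Throughput = -3*Drops - 3*Latency - 4  [with Drops=-5, Latency=-3]  = 20
Goodput = Latency*Throughput  [with Latency=-3, Throughput=20]  = -60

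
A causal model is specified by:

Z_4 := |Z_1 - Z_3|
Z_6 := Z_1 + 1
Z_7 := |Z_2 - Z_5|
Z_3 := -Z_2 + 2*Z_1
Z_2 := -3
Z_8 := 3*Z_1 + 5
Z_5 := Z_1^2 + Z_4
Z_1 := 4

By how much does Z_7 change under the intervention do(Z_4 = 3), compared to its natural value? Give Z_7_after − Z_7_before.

The intervention breaks the incoming arrows to Z_4: Z_4 := |Z_1 - Z_3| no longer applies, and Z_4 = 3.
Z_5 = Z_1^2 + Z_4  [with Z_1=4, Z_4=3]  = 19
Z_7 = |Z_2 - Z_5|  [with Z_2=-3, Z_5=19]  = 22
Without intervention: Z_3 = -Z_2 + 2*Z_1  [with Z_2=-3, Z_1=4]  = 11; Z_4 = |Z_1 - Z_3|  [with Z_1=4, Z_3=11]  = 7; Z_5 = Z_1^2 + Z_4  [with Z_1=4, Z_4=7]  = 23; Z_7 = |Z_2 - Z_5|  [with Z_2=-3, Z_5=23]  = 26.
Change = 22 − 26 = -4.

-4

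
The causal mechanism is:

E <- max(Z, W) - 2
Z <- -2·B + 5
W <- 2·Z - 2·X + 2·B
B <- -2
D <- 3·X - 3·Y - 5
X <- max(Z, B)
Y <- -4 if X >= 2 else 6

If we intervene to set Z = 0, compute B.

Under do(Z=0), the mechanism Z <- -2·B + 5 is discarded; Z is fixed at 0.
B is not downstream of the intervention, so its value is determined by the original equations.

-2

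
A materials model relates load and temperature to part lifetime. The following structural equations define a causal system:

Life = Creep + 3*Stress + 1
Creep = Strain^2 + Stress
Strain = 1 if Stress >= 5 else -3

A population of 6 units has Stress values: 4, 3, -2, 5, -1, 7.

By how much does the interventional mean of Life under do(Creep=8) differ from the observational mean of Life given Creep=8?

-1

Under do(Creep=8), Creep's equation is replaced by Creep=8 for every unit. Per-unit Life: 21, 18, 3, 24, 6, 30. Mean = 17.
Observing Creep=8 restricts to units where Creep's equation naturally yields 8: Stress ∈ {-1, 7}. In that subpopulation Life = 6, 30, mean 18.
Difference = 17 − 18 = -1.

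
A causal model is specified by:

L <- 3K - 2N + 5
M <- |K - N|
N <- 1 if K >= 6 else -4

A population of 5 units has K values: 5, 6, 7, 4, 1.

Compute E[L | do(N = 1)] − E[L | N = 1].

-5.7

Every unit gets N=1 under the intervention. L values become 18, 21, 24, 15, 6; E[L|do(N=1)] = 16.8.
E[L|N=1] averages over only the 2 units with N=1 (K = 6, 7): L = 21, 24, mean 22.5.
Difference = 16.8 − 22.5 = -5.7.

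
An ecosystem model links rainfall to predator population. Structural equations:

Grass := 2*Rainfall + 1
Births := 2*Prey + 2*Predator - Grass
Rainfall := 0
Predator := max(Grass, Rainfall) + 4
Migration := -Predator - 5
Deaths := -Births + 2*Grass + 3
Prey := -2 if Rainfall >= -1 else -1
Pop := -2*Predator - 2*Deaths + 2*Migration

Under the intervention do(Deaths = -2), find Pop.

Intervening sets Deaths = -2 and removes its equation (Deaths := -Births + 2*Grass + 3).
Grass = 2*Rainfall + 1  [with Rainfall=0]  = 1
Predator = max(Grass, Rainfall) + 4  [with Grass=1, Rainfall=0]  = 5
Migration = -Predator - 5  [with Predator=5]  = -10
Pop = -2*Predator - 2*Deaths + 2*Migration  [with Predator=5, Deaths=-2, Migration=-10]  = -26

-26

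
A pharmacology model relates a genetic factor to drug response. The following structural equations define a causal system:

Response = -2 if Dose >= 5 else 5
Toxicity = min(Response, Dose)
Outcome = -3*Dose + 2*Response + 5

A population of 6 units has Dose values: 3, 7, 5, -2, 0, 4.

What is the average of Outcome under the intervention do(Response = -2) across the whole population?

Under do(Response=-2), Response's equation is replaced by Response=-2 for every unit. Per-unit Outcome: -8, -20, -14, 7, 1, -11. Mean = -7.5.

-7.5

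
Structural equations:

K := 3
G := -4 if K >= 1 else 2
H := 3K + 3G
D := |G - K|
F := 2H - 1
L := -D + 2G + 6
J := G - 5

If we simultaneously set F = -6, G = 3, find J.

-2

Setting F = -6, G = 3 by intervention discards those variables' equations.
J = G - 5  [with G=3]  = -2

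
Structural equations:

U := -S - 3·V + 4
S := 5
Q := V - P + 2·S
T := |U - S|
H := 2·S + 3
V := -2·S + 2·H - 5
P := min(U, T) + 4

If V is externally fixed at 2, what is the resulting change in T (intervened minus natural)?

do(V=2) replaces the equation V := -2·S + 2·H - 5 with the constant V = 2.
U = -S - 3·V + 4  [with S=5, V=2]  = -7
T = |U - S|  [with U=-7, S=5]  = 12
Without intervention: H = 2·S + 3  [with S=5]  = 13; V = -2·S + 2·H - 5  [with S=5, H=13]  = 11; U = -S - 3·V + 4  [with S=5, V=11]  = -34; T = |U - S|  [with U=-34, S=5]  = 39.
Change = 12 − 39 = -27.

-27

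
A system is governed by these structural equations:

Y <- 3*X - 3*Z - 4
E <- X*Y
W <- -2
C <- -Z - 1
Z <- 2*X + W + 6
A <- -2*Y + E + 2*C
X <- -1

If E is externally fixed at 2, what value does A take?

Under do(E=2), the mechanism E <- X*Y is discarded; E is fixed at 2.
Z = 2*X + W + 6  [with X=-1, W=-2]  = 2
Y = 3*X - 3*Z - 4  [with X=-1, Z=2]  = -13
C = -Z - 1  [with Z=2]  = -3
A = -2*Y + E + 2*C  [with Y=-13, E=2, C=-3]  = 22

22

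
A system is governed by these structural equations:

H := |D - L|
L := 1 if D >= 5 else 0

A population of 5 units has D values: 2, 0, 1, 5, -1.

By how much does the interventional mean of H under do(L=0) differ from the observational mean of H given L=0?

do(L=0) breaks L's dependence on D. With L=0 fixed, H across the units is 2, 0, 1, 5, 1, mean 1.8.
Observing L=0 restricts to units where L's equation naturally yields 0: D ∈ {2, 0, 1, -1}. In that subpopulation H = 2, 0, 1, 1, mean 1.
Difference = 1.8 − 1 = 0.8.

0.8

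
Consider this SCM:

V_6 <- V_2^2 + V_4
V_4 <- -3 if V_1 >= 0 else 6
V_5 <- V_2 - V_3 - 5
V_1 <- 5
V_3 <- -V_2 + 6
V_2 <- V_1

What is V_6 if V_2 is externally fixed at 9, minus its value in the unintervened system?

Under do(V_2=9), the mechanism V_2 <- V_1 is discarded; V_2 is fixed at 9.
V_4 = -3 if V_1 >= 0 else 6  [with V_1=5]  = -3
V_6 = V_2^2 + V_4  [with V_2=9, V_4=-3]  = 78
Without intervention: V_2 = V_1  [with V_1=5]  = 5; V_4 = -3 if V_1 >= 0 else 6  [with V_1=5]  = -3; V_6 = V_2^2 + V_4  [with V_2=5, V_4=-3]  = 22.
Change = 78 − 22 = 56.

56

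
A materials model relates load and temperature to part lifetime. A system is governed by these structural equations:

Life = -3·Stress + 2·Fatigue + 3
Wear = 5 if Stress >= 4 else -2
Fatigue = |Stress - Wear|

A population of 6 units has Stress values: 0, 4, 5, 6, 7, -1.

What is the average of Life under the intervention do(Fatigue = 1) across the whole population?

-5.5

The intervention sets Fatigue=1 in all 6 units regardless of Stress. Recomputing Life per unit gives 5, -7, -10, -13, -16, 8; average -5.5.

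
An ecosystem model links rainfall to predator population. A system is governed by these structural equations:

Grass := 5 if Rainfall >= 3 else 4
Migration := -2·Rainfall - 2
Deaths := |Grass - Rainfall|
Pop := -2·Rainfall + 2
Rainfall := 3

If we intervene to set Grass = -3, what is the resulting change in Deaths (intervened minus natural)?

4

The intervention breaks the incoming arrows to Grass: Grass := 5 if Rainfall >= 3 else 4 no longer applies, and Grass = -3.
Deaths = |Grass - Rainfall|  [with Grass=-3, Rainfall=3]  = 6
Without intervention: Grass = 5 if Rainfall >= 3 else 4  [with Rainfall=3]  = 5; Deaths = |Grass - Rainfall|  [with Grass=5, Rainfall=3]  = 2.
Change = 6 − 2 = 4.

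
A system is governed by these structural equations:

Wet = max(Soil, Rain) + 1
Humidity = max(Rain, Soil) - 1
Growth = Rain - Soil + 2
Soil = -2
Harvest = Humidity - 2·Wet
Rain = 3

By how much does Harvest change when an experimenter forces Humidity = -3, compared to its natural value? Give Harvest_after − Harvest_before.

-5

The intervention breaks the incoming arrows to Humidity: Humidity = max(Rain, Soil) - 1 no longer applies, and Humidity = -3.
Wet = max(Soil, Rain) + 1  [with Soil=-2, Rain=3]  = 4
Harvest = Humidity - 2·Wet  [with Humidity=-3, Wet=4]  = -11
Without intervention: Wet = max(Soil, Rain) + 1  [with Soil=-2, Rain=3]  = 4; Humidity = max(Rain, Soil) - 1  [with Rain=3, Soil=-2]  = 2; Harvest = Humidity - 2·Wet  [with Humidity=2, Wet=4]  = -6.
Change = -11 − (-6) = -5.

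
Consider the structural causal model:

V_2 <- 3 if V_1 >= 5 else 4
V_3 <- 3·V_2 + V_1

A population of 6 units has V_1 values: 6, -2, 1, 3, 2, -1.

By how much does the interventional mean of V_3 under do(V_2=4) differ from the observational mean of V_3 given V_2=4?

0.9

Under do(V_2=4), V_2's equation is replaced by V_2=4 for every unit. Per-unit V_3: 18, 10, 13, 15, 14, 11. Mean = 13.5.
E[V_3|V_2=4] averages over only the 5 units with V_2=4 (V_1 = -2, 1, 3, 2, -1): V_3 = 10, 13, 15, 14, 11, mean 12.6.
Difference = 13.5 − 12.6 = 0.9.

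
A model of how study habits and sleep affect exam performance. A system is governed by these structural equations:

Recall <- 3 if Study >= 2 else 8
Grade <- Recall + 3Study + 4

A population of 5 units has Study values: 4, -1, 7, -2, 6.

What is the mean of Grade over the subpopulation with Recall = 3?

E[Grade|Recall=3] averages over only the 3 units with Recall=3 (Study = 4, 7, 6): Grade = 19, 28, 25, mean 24.

24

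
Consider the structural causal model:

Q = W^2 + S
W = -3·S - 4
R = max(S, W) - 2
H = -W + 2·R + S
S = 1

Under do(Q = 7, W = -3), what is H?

Setting Q = 7, W = -3 by intervention discards those variables' equations.
R = max(S, W) - 2  [with S=1, W=-3]  = -1
H = -W + 2·R + S  [with W=-3, R=-1, S=1]  = 2

2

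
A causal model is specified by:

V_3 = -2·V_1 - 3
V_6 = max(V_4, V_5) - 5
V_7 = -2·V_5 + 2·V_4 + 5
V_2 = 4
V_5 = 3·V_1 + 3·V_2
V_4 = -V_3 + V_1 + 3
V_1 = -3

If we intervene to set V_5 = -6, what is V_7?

Under do(V_5=-6), the mechanism V_5 = 3·V_1 + 3·V_2 is discarded; V_5 is fixed at -6.
V_3 = -2·V_1 - 3  [with V_1=-3]  = 3
V_4 = -V_3 + V_1 + 3  [with V_3=3, V_1=-3]  = -3
V_7 = -2·V_5 + 2·V_4 + 5  [with V_5=-6, V_4=-3]  = 11

11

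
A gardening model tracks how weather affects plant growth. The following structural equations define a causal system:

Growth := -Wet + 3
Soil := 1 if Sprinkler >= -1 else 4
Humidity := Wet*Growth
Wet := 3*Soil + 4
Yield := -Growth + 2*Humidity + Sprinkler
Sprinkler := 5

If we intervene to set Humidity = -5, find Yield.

-1

The intervention breaks the incoming arrows to Humidity: Humidity := Wet*Growth no longer applies, and Humidity = -5.
Soil = 1 if Sprinkler >= -1 else 4  [with Sprinkler=5]  = 1
Wet = 3*Soil + 4  [with Soil=1]  = 7
Growth = -Wet + 3  [with Wet=7]  = -4
Yield = -Growth + 2*Humidity + Sprinkler  [with Growth=-4, Humidity=-5, Sprinkler=5]  = -1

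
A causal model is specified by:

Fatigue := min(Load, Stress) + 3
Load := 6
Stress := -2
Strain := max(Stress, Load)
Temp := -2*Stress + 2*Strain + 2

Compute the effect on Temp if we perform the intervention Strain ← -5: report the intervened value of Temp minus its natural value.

-22

The intervention breaks the incoming arrows to Strain: Strain := max(Stress, Load) no longer applies, and Strain = -5.
Temp = -2*Stress + 2*Strain + 2  [with Stress=-2, Strain=-5]  = -4
Without intervention: Strain = max(Stress, Load)  [with Stress=-2, Load=6]  = 6; Temp = -2*Stress + 2*Strain + 2  [with Stress=-2, Strain=6]  = 18.
Change = -4 − 18 = -22.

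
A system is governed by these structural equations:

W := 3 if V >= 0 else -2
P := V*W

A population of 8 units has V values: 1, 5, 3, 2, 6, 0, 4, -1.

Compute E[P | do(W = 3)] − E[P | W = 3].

Every unit gets W=3 under the intervention. P values become 3, 15, 9, 6, 18, 0, 12, -3; E[P|do(W=3)] = 7.5.
Conditioning on W=3 selects the 7 unit(s) with V ∈ {1, 5, 3, 2, 6, 0, 4}. Their P values: 3, 15, 9, 6, 18, 0, 12. Mean = 9.
Difference = 7.5 − 9 = -1.5.

-1.5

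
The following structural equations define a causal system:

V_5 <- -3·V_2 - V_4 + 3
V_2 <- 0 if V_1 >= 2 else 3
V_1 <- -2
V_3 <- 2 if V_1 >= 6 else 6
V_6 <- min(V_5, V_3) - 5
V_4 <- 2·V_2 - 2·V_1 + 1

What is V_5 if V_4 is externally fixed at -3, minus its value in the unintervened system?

14

Intervening sets V_4 = -3 and removes its equation (V_4 <- 2·V_2 - 2·V_1 + 1).
V_2 = 0 if V_1 >= 2 else 3  [with V_1=-2]  = 3
V_5 = -3·V_2 - V_4 + 3  [with V_2=3, V_4=-3]  = -3
Without intervention: V_2 = 0 if V_1 >= 2 else 3  [with V_1=-2]  = 3; V_4 = 2·V_2 - 2·V_1 + 1  [with V_2=3, V_1=-2]  = 11; V_5 = -3·V_2 - V_4 + 3  [with V_2=3, V_4=11]  = -17.
Change = -3 − (-17) = 14.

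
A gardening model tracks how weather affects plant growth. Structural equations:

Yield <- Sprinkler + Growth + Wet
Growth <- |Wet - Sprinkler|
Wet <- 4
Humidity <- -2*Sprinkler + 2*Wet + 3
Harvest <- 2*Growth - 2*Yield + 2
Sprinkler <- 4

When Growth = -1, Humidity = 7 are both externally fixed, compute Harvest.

-14

Setting Growth = -1, Humidity = 7 by intervention discards those variables' equations.
Yield = Sprinkler + Growth + Wet  [with Sprinkler=4, Growth=-1, Wet=4]  = 7
Harvest = 2*Growth - 2*Yield + 2  [with Growth=-1, Yield=7]  = -14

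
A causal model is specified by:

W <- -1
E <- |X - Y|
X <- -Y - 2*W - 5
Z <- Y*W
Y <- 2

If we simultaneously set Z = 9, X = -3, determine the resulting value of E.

Setting Z = 9, X = -3 by intervention discards those variables' equations.
E = |X - Y|  [with X=-3, Y=2]  = 5

5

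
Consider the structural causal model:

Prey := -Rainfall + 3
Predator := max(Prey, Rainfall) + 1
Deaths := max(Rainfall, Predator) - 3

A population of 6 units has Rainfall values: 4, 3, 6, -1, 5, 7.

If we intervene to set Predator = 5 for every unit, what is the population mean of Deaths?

2.5

Every unit gets Predator=5 under the intervention. Deaths values become 2, 2, 3, 2, 2, 4; E[Deaths|do(Predator=5)] = 2.5.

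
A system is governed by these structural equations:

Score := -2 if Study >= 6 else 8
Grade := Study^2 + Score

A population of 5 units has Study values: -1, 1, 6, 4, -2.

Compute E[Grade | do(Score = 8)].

19.6

Every unit gets Score=8 under the intervention. Grade values become 9, 9, 44, 24, 12; E[Grade|do(Score=8)] = 19.6.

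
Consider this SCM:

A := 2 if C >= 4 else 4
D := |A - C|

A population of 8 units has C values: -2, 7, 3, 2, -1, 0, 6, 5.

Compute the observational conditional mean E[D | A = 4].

3.6

Conditioning on A=4 selects the 5 unit(s) with C ∈ {-2, 3, 2, -1, 0}. Their D values: 6, 1, 2, 5, 4. Mean = 3.6.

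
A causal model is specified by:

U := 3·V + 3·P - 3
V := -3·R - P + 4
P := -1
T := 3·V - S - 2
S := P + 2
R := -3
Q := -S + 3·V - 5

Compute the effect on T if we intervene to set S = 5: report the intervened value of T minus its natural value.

-4

Intervening sets S = 5 and removes its equation (S := P + 2).
V = -3·R - P + 4  [with R=-3, P=-1]  = 14
T = 3·V - S - 2  [with V=14, S=5]  = 35
Without intervention: V = -3·R - P + 4  [with R=-3, P=-1]  = 14; S = P + 2  [with P=-1]  = 1; T = 3·V - S - 2  [with V=14, S=1]  = 39.
Change = 35 − 39 = -4.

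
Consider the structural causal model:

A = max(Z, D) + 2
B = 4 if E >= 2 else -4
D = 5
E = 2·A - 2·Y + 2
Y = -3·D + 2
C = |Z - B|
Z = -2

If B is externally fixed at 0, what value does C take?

Intervening sets B = 0 and removes its equation (B = 4 if E >= 2 else -4).
C = |Z - B|  [with Z=-2, B=0]  = 2

2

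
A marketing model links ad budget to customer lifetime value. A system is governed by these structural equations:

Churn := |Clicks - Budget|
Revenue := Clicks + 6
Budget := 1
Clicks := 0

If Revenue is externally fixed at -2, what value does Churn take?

Under do(Revenue=-2), the mechanism Revenue := Clicks + 6 is discarded; Revenue is fixed at -2.
Since Churn is not a descendant of the intervened variable, it is unaffected.
Churn = |Clicks - Budget|  [with Clicks=0, Budget=1]  = 1

1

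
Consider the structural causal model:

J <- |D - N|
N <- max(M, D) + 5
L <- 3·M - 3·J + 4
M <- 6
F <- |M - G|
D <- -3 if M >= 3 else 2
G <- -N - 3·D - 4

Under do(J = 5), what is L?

7

Under do(J=5), the mechanism J <- |D - N| is discarded; J is fixed at 5.
L = 3·M - 3·J + 4  [with M=6, J=5]  = 7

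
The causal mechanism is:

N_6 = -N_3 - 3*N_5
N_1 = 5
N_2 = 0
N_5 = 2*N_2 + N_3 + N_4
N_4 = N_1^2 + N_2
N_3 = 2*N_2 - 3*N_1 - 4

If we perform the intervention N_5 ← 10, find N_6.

The intervention breaks the incoming arrows to N_5: N_5 = 2*N_2 + N_3 + N_4 no longer applies, and N_5 = 10.
N_3 = 2*N_2 - 3*N_1 - 4  [with N_2=0, N_1=5]  = -19
N_6 = -N_3 - 3*N_5  [with N_3=-19, N_5=10]  = -11

-11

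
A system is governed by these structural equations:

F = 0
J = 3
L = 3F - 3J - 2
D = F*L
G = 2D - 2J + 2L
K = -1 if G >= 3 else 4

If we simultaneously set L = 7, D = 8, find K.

-1

Setting L = 7, D = 8 by intervention discards those variables' equations.
G = 2D - 2J + 2L  [with D=8, J=3, L=7]  = 24
K = -1 if G >= 3 else 4  [with G=24]  = -1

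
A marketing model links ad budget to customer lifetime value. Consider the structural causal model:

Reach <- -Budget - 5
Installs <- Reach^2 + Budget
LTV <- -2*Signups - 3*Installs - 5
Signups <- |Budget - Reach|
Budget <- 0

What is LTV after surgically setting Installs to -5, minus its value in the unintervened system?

90

do(Installs=-5) replaces the equation Installs <- Reach^2 + Budget with the constant Installs = -5.
Reach = -Budget - 5  [with Budget=0]  = -5
Signups = |Budget - Reach|  [with Budget=0, Reach=-5]  = 5
LTV = -2*Signups - 3*Installs - 5  [with Signups=5, Installs=-5]  = 0
Without intervention: Reach = -Budget - 5  [with Budget=0]  = -5; Installs = Reach^2 + Budget  [with Reach=-5, Budget=0]  = 25; Signups = |Budget - Reach|  [with Budget=0, Reach=-5]  = 5; LTV = -2*Signups - 3*Installs - 5  [with Signups=5, Installs=25]  = -90.
Change = 0 − (-90) = 90.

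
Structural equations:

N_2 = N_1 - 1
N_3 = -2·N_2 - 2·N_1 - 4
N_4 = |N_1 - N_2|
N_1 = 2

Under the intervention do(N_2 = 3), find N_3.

The intervention breaks the incoming arrows to N_2: N_2 = N_1 - 1 no longer applies, and N_2 = 3.
N_3 = -2·N_2 - 2·N_1 - 4  [with N_2=3, N_1=2]  = -14

-14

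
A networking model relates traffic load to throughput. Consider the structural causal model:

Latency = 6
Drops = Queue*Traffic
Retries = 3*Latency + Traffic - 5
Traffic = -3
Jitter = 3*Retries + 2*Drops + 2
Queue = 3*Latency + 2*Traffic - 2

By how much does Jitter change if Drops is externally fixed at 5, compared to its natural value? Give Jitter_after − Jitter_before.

70

Under do(Drops=5), the mechanism Drops = Queue*Traffic is discarded; Drops is fixed at 5.
Retries = 3*Latency + Traffic - 5  [with Latency=6, Traffic=-3]  = 10
Jitter = 3*Retries + 2*Drops + 2  [with Retries=10, Drops=5]  = 42
Without intervention: Queue = 3*Latency + 2*Traffic - 2  [with Latency=6, Traffic=-3]  = 10; Drops = Queue*Traffic  [with Queue=10, Traffic=-3]  = -30; Retries = 3*Latency + Traffic - 5  [with Latency=6, Traffic=-3]  = 10; Jitter = 3*Retries + 2*Drops + 2  [with Retries=10, Drops=-30]  = -28.
Change = 42 − (-28) = 70.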